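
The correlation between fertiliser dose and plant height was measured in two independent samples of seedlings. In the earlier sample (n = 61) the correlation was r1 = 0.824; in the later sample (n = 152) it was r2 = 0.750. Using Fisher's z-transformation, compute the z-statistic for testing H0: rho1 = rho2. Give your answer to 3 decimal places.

Fisher z-transforms: z1 = atanh(0.824) = 1.169152, z2 = atanh(0.750) = 0.972955; difference d = 0.196197
Var(d) = 1/58 + 1/149 = 0.0172414 + 0.0067114 = 0.0239528
z = d/√Var(d) = 0.196197 / √0.0239528 = 0.196197 / 0.154767 = 1.268

1.268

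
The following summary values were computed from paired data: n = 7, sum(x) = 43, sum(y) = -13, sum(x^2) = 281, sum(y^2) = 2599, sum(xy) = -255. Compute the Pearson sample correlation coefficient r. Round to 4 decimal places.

-0.8407

Numerator: nΣxy − (Σx)(Σy) = 7·(-255) − (43)(-13) = -1226
Denominator: √[(nΣx²−(Σx)²)(nΣy²−(Σy)²)]
  nΣx²−(Σx)² = 7·281 − 1849 = 118;  nΣy²−(Σy)² = 7·2599 − 169 = 18024
  √(118·18024) = √2126832 = 1458.3662
r = -1226 / 1458.3662 = -0.8407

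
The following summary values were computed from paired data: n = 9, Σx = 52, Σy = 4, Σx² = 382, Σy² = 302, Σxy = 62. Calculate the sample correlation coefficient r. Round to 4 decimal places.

0.2485

S_xy = nΣxy − ΣxΣy = 9·62 − 52·4 = 558 − 208 = 350
S_xx = nΣx² − (Σx)² = 9·382 − 52² = 3438 − 2704 = 734
S_yy = nΣy² − (Σy)² = 9·302 − 4² = 2718 − 16 = 2702
r = S_xy / √(S_xx·S_yy) = 350 / √(734·2702) = 350 / √1983268 = 350 / 1408.2855 = 0.2485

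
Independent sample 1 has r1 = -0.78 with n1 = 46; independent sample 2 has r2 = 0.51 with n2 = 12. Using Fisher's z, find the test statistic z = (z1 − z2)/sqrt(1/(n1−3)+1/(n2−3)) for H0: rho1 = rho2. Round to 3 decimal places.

z1 = atanh(-0.78) = -1.045371,  z2 = atanh(0.51) = 0.562730
SE = √(1/(n1−3) + 1/(n2−3)) = √(1/43 + 1/9) = √(0.0232558 + 0.1111111) = √0.1343669 = 0.366561
z = (z1 − z2)/SE = (-1.045371 − 0.562730) / 0.366561 = -1.608101 / 0.366561 = -4.387

-4.387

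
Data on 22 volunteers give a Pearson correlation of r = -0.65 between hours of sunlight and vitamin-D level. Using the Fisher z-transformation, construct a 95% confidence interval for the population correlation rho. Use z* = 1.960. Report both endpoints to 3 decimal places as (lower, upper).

Fisher z: z_r = atanh(r) = ½·ln((1+(-0.65))/(1−(-0.65))) = -0.775299
SE(z) = 1/√(n−3) = 1/√19 = 0.229416
95% ⇒ z* = 1.960; margin = 1.960·0.229416 = 0.449655
CI on z-scale: (-1.224954, -0.325644)
Back-transform: tanh(-1.224954) = -0.841109, tanh(-0.325644) = -0.314601

(-0.841, -0.315)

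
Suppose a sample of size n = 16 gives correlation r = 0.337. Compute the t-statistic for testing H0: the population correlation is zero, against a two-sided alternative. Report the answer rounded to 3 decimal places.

1.339

1 − r² = 1 − 0.113569 = 0.886431;  √(1−r²) = 0.941505
√(n−2) = √14 = 3.741657
t = r·√(n−2)/√(1−r²) = 0.337 · 3.741657 / 0.941505 = 1.339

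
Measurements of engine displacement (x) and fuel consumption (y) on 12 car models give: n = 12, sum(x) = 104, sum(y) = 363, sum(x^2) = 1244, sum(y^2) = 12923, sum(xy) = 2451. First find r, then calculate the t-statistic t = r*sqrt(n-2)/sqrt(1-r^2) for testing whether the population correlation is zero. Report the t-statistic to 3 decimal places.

Numerator: nΣxy − (Σx)(Σy) = 12·2451 − (104)(363) = -8340
Denominator: √[(nΣx²−(Σx)²)(nΣy²−(Σy)²)]
  nΣx²−(Σx)² = 12·1244 − 10816 = 4112;  nΣy²−(Σy)² = 12·12923 − 131769 = 23307
  √(4112·23307) = √95838384 = 9789.7081
r = -8340 / 9789.7081 = -0.8519
t = r·√(n−2)/√(1−r²) = -0.8519·√10 / √(1−0.725734) = -2.693944 / 0.523704 = -5.144

-5.144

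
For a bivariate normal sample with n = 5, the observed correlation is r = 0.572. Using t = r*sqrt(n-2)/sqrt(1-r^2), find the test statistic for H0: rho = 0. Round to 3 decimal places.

1.208

1 − r² = 1 − 0.327184 = 0.672816;  √(1−r²) = 0.820254
√(n−2) = √3 = 1.732051
t = r·√(n−2)/√(1−r²) = 0.572 · 1.732051 / 0.820254 = 1.208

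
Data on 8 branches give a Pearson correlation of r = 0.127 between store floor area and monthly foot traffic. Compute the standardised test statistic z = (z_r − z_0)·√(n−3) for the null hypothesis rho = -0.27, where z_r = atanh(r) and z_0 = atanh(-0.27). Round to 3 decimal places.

0.905

z_r = atanh(0.127) = 0.127689,  z_0 = atanh(-0.27) = -0.276864
SE = 1/√(n−3) = 1/√5 = 0.447214
z = (z_r − z_0)/SE = (0.127689 − (-0.276864)) / 0.447214 = 0.404553 / 0.447214 = 0.905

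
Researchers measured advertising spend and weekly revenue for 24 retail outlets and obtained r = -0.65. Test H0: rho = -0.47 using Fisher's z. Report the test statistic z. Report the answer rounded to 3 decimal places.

-1.215

Fisher z: atanh(-0.65) = -0.775299, atanh(-0.47) = -0.510070
z = (z_r − z_0)·√(n−3) = (-0.775299 − (-0.510070))·√21 = -0.265229 · 4.582576 = -1.215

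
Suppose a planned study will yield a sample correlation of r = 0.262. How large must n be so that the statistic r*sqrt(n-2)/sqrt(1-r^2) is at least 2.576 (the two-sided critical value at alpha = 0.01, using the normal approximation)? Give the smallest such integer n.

Need r·√(n−2)/√(1−r²) ≥ 2.576
√(n−2) ≥ 2.576·√(1−0.068644) / 0.262 = 2.576·0.965068 / 0.262 = 9.4886
n−2 ≥ 90.0335  ⇒  n ≥ 92.0335
Smallest integer n = 93

93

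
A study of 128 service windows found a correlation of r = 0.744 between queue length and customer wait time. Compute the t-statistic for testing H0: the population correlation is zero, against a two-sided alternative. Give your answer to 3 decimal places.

12.499

1 − r² = 1 − 0.553536 = 0.446464;  √(1−r²) = 0.668180
√(n−2) = √126 = 11.224972
t = r·√(n−2)/√(1−r²) = 0.744 · 11.224972 / 0.668180 = 12.499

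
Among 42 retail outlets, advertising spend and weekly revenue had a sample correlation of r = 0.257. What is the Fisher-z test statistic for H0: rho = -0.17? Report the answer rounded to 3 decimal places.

z_r = atanh(0.257) = 0.262894,  z_0 = atanh(-0.17) = -0.171667
SE = 1/√(n−3) = 1/√39 = 0.160128
z = (z_r − z_0)/SE = (0.262894 − (-0.171667)) / 0.160128 = 0.434561 / 0.160128 = 2.714

2.714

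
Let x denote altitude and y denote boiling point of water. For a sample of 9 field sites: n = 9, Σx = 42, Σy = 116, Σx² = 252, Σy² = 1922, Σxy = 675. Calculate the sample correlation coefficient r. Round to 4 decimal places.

0.8645

Numerator: nΣxy − (Σx)(Σy) = 9·675 − (42)(116) = 1203
Denominator: √[(nΣx²−(Σx)²)(nΣy²−(Σy)²)]
  nΣx²−(Σx)² = 9·252 − 1764 = 504;  nΣy²−(Σy)² = 9·1922 − 13456 = 3842
  √(504·3842) = √1936368 = 1391.5344
r = 1203 / 1391.5344 = 0.8645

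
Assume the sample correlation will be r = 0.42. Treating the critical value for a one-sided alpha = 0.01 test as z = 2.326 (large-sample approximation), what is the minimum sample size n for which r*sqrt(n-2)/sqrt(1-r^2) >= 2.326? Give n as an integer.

Need r·√(n−2)/√(1−r²) ≥ 2.326
√(n−2) ≥ 2.326·√(1−0.1764) / 0.42 = 2.326·0.907524 / 0.42 = 5.0260
n−2 ≥ 25.2607  ⇒  n ≥ 27.2607
Smallest integer n = 28

28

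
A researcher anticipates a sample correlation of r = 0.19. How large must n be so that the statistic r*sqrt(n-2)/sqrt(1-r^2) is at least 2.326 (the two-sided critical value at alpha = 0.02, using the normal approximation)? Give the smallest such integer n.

147

Need r·√(n−2)/√(1−r²) ≥ 2.326
√(n−2) ≥ 2.326·√(1−0.0361) / 0.19 = 2.326·0.981784 / 0.19 = 12.0191
n−2 ≥ 144.4588  ⇒  n ≥ 146.4588
Smallest integer n = 147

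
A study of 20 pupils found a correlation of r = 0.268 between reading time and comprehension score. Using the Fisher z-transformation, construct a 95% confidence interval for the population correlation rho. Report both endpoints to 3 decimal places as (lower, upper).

(-0.198, 0.635)

Fisher z: z_r = atanh(r) = ½·ln((1+0.268)/(1−0.268)) = 0.274708
SE(z) = 1/√(n−3) = 1/√17 = 0.242536
95% ⇒ z* = 1.960; margin = 1.960·0.242536 = 0.475371
CI on z-scale: (-0.200663, 0.750079)
Back-transform: tanh(-0.200663) = -0.198012, tanh(0.750079) = 0.635196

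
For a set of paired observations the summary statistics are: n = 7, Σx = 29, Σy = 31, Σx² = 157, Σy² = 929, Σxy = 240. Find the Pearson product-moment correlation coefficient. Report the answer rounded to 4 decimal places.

0.6531

Numerator: nΣxy − (Σx)(Σy) = 7·240 − (29)(31) = 781
Denominator: √[(nΣx²−(Σx)²)(nΣy²−(Σy)²)]
  nΣx²−(Σx)² = 7·157 − 841 = 258;  nΣy²−(Σy)² = 7·929 − 961 = 5542
  √(258·5542) = √1429836 = 1195.7575
r = 781 / 1195.7575 = 0.6531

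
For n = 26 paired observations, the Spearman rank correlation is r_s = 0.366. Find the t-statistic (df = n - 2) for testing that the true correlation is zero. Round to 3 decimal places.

1.927

t = r_s·√(n−2) / √(1−r_s²) with r_s = 0.366, n = 26
  = 0.366·√24 / √(1 − 0.133956)
  = 0.366·4.898979 / 0.930615
  = 1.793026 / 0.930615 = 1.927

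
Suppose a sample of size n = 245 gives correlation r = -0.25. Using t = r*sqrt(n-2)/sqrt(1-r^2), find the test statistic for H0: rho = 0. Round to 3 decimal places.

-4.025

1 − r² = 1 − 0.0625 = 0.9375;  √(1−r²) = 0.968246
√(n−2) = √243 = 15.588457
t = r·√(n−2)/√(1−r²) = -0.25 · 15.588457 / 0.968246 = -4.025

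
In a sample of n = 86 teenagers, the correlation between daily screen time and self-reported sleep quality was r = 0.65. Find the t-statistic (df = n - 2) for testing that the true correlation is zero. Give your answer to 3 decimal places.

1 − r² = 1 − 0.4225 = 0.5775;  √(1−r²) = 0.759934
√(n−2) = √84 = 9.165151
t = r·√(n−2)/√(1−r²) = 0.65 · 9.165151 / 0.759934 = 7.839

7.839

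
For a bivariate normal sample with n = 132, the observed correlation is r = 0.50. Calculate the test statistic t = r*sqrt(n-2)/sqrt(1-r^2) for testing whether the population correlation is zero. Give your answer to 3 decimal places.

t = r·√(n−2) / √(1−r²) with r = 0.50, n = 132
  = 0.50·√130 / √(1 − 0.2500)
  = 0.50·11.401754 / 0.866025
  = 5.700877 / 0.866025 = 6.583

6.583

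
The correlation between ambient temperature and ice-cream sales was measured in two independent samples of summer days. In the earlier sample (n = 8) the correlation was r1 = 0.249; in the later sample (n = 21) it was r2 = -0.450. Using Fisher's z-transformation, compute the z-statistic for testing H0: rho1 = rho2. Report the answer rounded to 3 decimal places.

1.462

z1 = atanh(0.249) = 0.254346,  z2 = atanh(-0.450) = -0.484700
SE = √(1/(n1−3) + 1/(n2−3)) = √(1/5 + 1/18) = √(0.2000000 + 0.0555556) = √0.2555556 = 0.505525
z = (z1 − z2)/SE = (0.254346 − (-0.484700)) / 0.505525 = 0.739046 / 0.505525 = 1.462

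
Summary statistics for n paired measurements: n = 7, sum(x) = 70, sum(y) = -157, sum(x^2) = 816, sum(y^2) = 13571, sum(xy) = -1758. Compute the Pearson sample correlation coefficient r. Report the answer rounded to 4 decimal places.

S_xy = nΣxy − ΣxΣy = 7·(-1758) − 70·(-157) = -12306 − (-10990) = -1316
S_xx = nΣx² − (Σx)² = 7·816 − 70² = 5712 − 4900 = 812
S_yy = nΣy² − (Σy)² = 7·13571 − (-157)² = 94997 − 24649 = 70348
r = S_xy / √(S_xx·S_yy) = -1316 / √(812·70348) = -1316 / √57122576 = -1316 / 7557.9479 = -0.1741

-0.1741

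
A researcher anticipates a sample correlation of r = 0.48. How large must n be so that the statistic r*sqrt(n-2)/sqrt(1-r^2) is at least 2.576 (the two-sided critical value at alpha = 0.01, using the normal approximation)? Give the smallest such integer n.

25

r√(n−2)/√(1−r²) ≥ 2.576  ⇔  n−2 ≥ (2.576)²·(1−r²)/r²
(1−r²)/r² = (1−0.2304)/0.2304 = 3.3403
n ≥ 2 + 6.635776·3.3403 = 2 + 22.1655 = 24.1655
⌈24.1655⌉ = 25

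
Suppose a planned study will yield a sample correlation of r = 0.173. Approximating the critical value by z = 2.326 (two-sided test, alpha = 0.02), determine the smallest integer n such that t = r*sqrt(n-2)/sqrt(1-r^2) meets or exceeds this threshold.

r√(n−2)/√(1−r²) ≥ 2.326  ⇔  n−2 ≥ (2.326)²·(1−r²)/r²
(1−r²)/r² = (1−0.029929)/0.029929 = 32.4124
n ≥ 2 + 5.410276·32.4124 = 2 + 175.3600 = 177.3600
⌈177.3600⌉ = 178

178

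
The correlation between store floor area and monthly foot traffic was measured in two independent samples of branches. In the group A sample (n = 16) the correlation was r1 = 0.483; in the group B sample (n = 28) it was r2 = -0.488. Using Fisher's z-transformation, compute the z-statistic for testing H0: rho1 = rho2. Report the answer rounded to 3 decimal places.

3.101

z1 = atanh(0.483) = 0.526890,  z2 = atanh(-0.488) = -0.533432
SE = √(1/(n1−3) + 1/(n2−3)) = √(1/13 + 1/25) = √(0.0769231 + 0.0400000) = √0.1169231 = 0.341940
z = (z1 − z2)/SE = (0.526890 − (-0.533432)) / 0.341940 = 1.060322 / 0.341940 = 3.101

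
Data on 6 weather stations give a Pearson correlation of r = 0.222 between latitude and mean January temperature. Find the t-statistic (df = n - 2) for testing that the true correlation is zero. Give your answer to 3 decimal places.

0.455

1 − r² = 1 − 0.049284 = 0.950716;  √(1−r²) = 0.975047
√(n−2) = √4 = 2.000000
t = r·√(n−2)/√(1−r²) = 0.222 · 2.000000 / 0.975047 = 0.455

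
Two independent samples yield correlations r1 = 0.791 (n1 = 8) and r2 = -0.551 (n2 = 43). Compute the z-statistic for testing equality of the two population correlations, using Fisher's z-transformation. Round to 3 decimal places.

Fisher z-transforms: z1 = atanh(0.791) = 1.074098, z2 = atanh(-0.551) = -0.619816; difference d = 1.693914
Var(d) = 1/5 + 1/40 = 0.2000000 + 0.0250000 = 0.2250000
z = d/√Var(d) = 1.693914 / √0.2250000 = 1.693914 / 0.474342 = 3.571

3.571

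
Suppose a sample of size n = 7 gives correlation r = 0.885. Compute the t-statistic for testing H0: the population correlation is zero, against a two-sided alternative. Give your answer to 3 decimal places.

t = r·√(n−2) / √(1−r²) with r = 0.885, n = 7
  = 0.885·√5 / √(1 − 0.783225)
  = 0.885·2.236068 / 0.465591
  = 1.978920 / 0.465591 = 4.250

4.250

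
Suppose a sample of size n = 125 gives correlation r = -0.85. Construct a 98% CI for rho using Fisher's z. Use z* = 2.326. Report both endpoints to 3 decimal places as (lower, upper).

Fisher z: z_r = atanh(r) = ½·ln((1+(-0.85))/(1−(-0.85))) = -1.256153
SE(z) = 1/√(n−3) = 1/√122 = 0.090536
98% ⇒ z* = 2.326; margin = 2.326·0.090536 = 0.210587
CI on z-scale: (-1.466740, -1.045566)
Back-transform: tanh(-1.466740) = -0.898954, tanh(-1.045566) = -0.780077

(-0.899, -0.780)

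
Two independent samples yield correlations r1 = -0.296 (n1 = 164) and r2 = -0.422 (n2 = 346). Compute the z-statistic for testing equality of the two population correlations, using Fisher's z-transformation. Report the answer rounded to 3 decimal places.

1.518

Fisher z-transforms: z1 = atanh(-0.296) = -0.305130, z2 = atanh(-0.422) = -0.450123; difference d = 0.144993
Var(d) = 1/161 + 1/343 = 0.0062112 + 0.0029155 = 0.0091267
z = d/√Var(d) = 0.144993 / √0.0091267 = 0.144993 / 0.095534 = 1.518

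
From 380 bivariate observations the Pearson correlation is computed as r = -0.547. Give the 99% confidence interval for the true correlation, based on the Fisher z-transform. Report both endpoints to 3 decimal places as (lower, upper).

Fisher z: z_r = atanh(r) = ½·ln((1+(-0.547))/(1−(-0.547))) = -0.614090
SE(z) = 1/√(n−3) = 1/√377 = 0.051503
99% ⇒ z* = 2.576; margin = 2.576·0.051503 = 0.132672
CI on z-scale: (-0.746762, -0.481418)
Back-transform: tanh(-0.746762) = -0.633213, tanh(-0.481418) = -0.447379

(-0.633, -0.447)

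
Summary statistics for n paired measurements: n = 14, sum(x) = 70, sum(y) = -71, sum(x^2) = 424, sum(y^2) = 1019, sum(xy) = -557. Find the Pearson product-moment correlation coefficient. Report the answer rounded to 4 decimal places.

Numerator: nΣxy − (Σx)(Σy) = 14·(-557) − (70)(-71) = -2828
Denominator: √[(nΣx²−(Σx)²)(nΣy²−(Σy)²)]
  nΣx²−(Σx)² = 14·424 − 4900 = 1036;  nΣy²−(Σy)² = 14·1019 − 5041 = 9225
  √(1036·9225) = √9557100 = 3091.4560
r = -2828 / 3091.4560 = -0.9148

-0.9148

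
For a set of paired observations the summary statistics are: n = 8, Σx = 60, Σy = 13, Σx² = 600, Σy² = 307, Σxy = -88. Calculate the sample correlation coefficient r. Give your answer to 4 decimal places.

S_xy = nΣxy − ΣxΣy = 8·(-88) − 60·13 = -704 − 780 = -1484
S_xx = nΣx² − (Σx)² = 8·600 − 60² = 4800 − 3600 = 1200
S_yy = nΣy² − (Σy)² = 8·307 − 13² = 2456 − 169 = 2287
r = S_xy / √(S_xx·S_yy) = -1484 / √(1200·2287) = -1484 / √2744400 = -1484 / 1656.6231 = -0.8958

-0.8958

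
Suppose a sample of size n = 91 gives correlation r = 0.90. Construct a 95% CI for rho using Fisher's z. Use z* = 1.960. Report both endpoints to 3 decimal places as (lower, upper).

(0.852, 0.933)

Fisher z: z_r = atanh(r) = ½·ln((1+0.90)/(1−0.90)) = 1.472219
SE(z) = 1/√(n−3) = 1/√88 = 0.106600
95% ⇒ z* = 1.960; margin = 1.960·0.106600 = 0.208936
CI on z-scale: (1.263283, 1.681155)
Back-transform: tanh(1.263283) = 0.851967, tanh(1.681155) = 0.933011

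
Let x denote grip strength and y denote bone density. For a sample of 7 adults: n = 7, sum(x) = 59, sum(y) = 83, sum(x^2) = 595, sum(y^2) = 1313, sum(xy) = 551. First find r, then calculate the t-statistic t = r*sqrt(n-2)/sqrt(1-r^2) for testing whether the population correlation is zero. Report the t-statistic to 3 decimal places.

-3.312

Numerator: nΣxy − (Σx)(Σy) = 7·551 − (59)(83) = -1040
Denominator: √[(nΣx²−(Σx)²)(nΣy²−(Σy)²)]
  nΣx²−(Σx)² = 7·595 − 3481 = 684;  nΣy²−(Σy)² = 7·1313 − 6889 = 2302
  √(684·2302) = √1574568 = 1254.8179
r = -1040 / 1254.8179 = -0.8288
t = r·√(n−2)/√(1−r²) = -0.8288·√5 / √(1−0.686909) = -1.853253 / 0.559545 = -3.312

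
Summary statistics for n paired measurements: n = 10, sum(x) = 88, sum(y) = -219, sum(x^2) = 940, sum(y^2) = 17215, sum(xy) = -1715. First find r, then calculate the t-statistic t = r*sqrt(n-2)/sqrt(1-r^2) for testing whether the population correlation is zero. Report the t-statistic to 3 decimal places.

Numerator: nΣxy − (Σx)(Σy) = 10·(-1715) − (88)(-219) = 2122
Denominator: √[(nΣx²−(Σx)²)(nΣy²−(Σy)²)]
  nΣx²−(Σx)² = 10·940 − 7744 = 1656;  nΣy²−(Σy)² = 10·17215 − 47961 = 124189
  √(1656·124189) = √205656984 = 14340.7456
r = 2122 / 14340.7456 = 0.1480
t = r·√(n−2)/√(1−r²) = 0.1480·√8 / √(1−0.021904) = 0.418607 / 0.988987 = 0.423

0.423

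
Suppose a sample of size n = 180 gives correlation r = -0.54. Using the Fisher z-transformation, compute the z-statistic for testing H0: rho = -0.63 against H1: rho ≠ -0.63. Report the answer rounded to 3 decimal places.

Fisher z: atanh(-0.54) = -0.604156, atanh(-0.63) = -0.741416
z = (z_r − z_0)·√(n−3) = (-0.604156 − (-0.741416))·√177 = 0.137260 · 13.304135 = 1.826

1.826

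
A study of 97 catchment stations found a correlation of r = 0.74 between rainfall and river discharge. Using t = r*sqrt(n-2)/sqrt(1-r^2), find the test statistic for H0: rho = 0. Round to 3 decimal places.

1 − r² = 1 − 0.5476 = 0.4524;  √(1−r²) = 0.672607
√(n−2) = √95 = 9.746794
t = r·√(n−2)/√(1−r²) = 0.74 · 9.746794 / 0.672607 = 10.723

10.723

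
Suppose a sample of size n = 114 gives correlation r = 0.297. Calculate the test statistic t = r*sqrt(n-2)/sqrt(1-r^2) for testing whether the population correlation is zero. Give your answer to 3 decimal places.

t = r·√(n−2) / √(1−r²) with r = 0.297, n = 114
  = 0.297·√112 / √(1 − 0.088209)
  = 0.297·10.583005 / 0.954877
  = 3.143152 / 0.954877 = 3.292

3.292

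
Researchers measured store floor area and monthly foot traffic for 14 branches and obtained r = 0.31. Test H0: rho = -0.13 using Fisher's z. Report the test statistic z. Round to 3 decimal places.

z_r = atanh(0.31) = 0.320545,  z_0 = atanh(-0.13) = -0.130740
SE = 1/√(n−3) = 1/√11 = 0.301511
z = (z_r − z_0)/SE = (0.320545 − (-0.130740)) / 0.301511 = 0.451285 / 0.301511 = 1.497

1.497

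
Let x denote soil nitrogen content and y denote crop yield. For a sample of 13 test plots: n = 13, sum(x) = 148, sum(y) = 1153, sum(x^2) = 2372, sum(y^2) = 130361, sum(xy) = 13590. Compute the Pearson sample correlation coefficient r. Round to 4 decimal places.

0.1055

S_xy = nΣxy − ΣxΣy = 13·13590 − 148·1153 = 176670 − 170644 = 6026
S_xx = nΣx² − (Σx)² = 13·2372 − 148² = 30836 − 21904 = 8932
S_yy = nΣy² − (Σy)² = 13·130361 − 1153² = 1694693 − 1329409 = 365284
r = S_xy / √(S_xx·S_yy) = 6026 / √(8932·365284) = 6026 / √3262716688 = 6026 / 57120.1951 = 0.1055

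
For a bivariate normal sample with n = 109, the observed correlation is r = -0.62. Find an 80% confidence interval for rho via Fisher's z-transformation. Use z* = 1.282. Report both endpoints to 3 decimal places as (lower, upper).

Fisher z: z_r = atanh(r) = ½·ln((1+(-0.62))/(1−(-0.62))) = -0.725005
SE(z) = 1/√(n−3) = 1/√106 = 0.097129
80% ⇒ z* = 1.282; margin = 1.282·0.097129 = 0.124519
CI on z-scale: (-0.849524, -0.600486)
Back-transform: tanh(-0.849524) = -0.690821, tanh(-0.600486) = -0.537395

(-0.691, -0.537)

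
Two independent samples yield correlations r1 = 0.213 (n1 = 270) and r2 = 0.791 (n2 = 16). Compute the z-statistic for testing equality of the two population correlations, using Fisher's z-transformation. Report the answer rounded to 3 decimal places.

-3.020

z1 = atanh(0.213) = 0.216312,  z2 = atanh(0.791) = 1.074098
SE = √(1/(n1−3) + 1/(n2−3)) = √(1/267 + 1/13) = √(0.0037453 + 0.0769231) = √0.0806684 = 0.284022
z = (z1 − z2)/SE = (0.216312 − 1.074098) / 0.284022 = -0.857786 / 0.284022 = -3.020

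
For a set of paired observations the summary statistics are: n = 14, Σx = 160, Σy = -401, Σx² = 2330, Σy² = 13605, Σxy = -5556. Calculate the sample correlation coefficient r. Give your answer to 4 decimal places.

-0.9440

S_xy = nΣxy − ΣxΣy = 14·(-5556) − 160·(-401) = -77784 − (-64160) = -13624
S_xx = nΣx² − (Σx)² = 14·2330 − 160² = 32620 − 25600 = 7020
S_yy = nΣy² − (Σy)² = 14·13605 − (-401)² = 190470 − 160801 = 29669
r = S_xy / √(S_xx·S_yy) = -13624 / √(7020·29669) = -13624 / √208276380 = -13624 / 14431.7837 = -0.9440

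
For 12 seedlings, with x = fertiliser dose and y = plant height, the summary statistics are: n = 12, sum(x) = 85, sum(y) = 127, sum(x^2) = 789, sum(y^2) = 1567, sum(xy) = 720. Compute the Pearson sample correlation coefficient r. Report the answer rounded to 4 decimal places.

Numerator: nΣxy − (Σx)(Σy) = 12·720 − (85)(127) = -2155
Denominator: √[(nΣx²−(Σx)²)(nΣy²−(Σy)²)]
  nΣx²−(Σx)² = 12·789 − 7225 = 2243;  nΣy²−(Σy)² = 12·1567 − 16129 = 2675
  √(2243·2675) = √6000025 = 2449.4948
r = -2155 / 2449.4948 = -0.8798

-0.8798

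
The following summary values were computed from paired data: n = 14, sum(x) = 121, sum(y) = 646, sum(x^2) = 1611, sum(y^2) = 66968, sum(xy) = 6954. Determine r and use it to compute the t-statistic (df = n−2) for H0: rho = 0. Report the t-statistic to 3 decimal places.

S_xy = nΣxy − ΣxΣy = 14·6954 − 121·646 = 97356 − 78166 = 19190
S_xx = nΣx² − (Σx)² = 14·1611 − 121² = 22554 − 14641 = 7913
S_yy = nΣy² − (Σy)² = 14·66968 − 646² = 937552 − 417316 = 520236
r = S_xy / √(S_xx·S_yy) = 19190 / √(7913·520236) = 19190 / √4116627468 = 19190 / 64160.9497 = 0.2991
t = r·√(n−2)/√(1−r²) = 0.2991·√12 / √(1−0.089461) = 1.036113 / 0.954222 = 1.086

1.086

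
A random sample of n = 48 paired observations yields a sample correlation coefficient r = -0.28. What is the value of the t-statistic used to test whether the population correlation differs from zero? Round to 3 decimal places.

-1.978

t = r·√(n−2) / √(1−r²) with r = -0.28, n = 48
  = -0.28·√46 / √(1 − 0.0784)
  = -0.28·6.782330 / 0.960000
  = -1.899052 / 0.960000 = -1.978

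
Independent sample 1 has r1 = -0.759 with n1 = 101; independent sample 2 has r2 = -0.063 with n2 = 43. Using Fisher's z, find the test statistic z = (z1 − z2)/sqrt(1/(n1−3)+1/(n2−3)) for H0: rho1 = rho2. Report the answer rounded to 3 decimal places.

z1 = atanh(-0.759) = -0.993852,  z2 = atanh(-0.063) = -0.063084
SE = √(1/(n1−3) + 1/(n2−3)) = √(1/98 + 1/40) = √(0.0102041 + 0.0250000) = √0.0352041 = 0.187628
z = (z1 − z2)/SE = (-0.993852 − (-0.063084)) / 0.187628 = -0.930768 / 0.187628 = -4.961

-4.961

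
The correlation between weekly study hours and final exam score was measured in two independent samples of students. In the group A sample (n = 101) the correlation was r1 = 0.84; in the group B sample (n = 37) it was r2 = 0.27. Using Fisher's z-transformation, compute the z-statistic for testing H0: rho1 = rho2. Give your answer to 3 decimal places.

4.744

Fisher z-transforms: z1 = atanh(0.84) = 1.221174, z2 = atanh(0.27) = 0.276864; difference d = 0.944310
Var(d) = 1/98 + 1/34 = 0.0102041 + 0.0294118 = 0.0396159
z = d/√Var(d) = 0.944310 / √0.0396159 = 0.944310 / 0.199037 = 4.744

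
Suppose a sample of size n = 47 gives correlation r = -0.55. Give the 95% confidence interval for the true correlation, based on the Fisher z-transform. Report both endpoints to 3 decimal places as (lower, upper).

(-0.723, -0.312)

z_r = atanh(-0.55) = -0.618381;  SE = 1/√(n−3) = 1/√44 = 0.150756
z-limits: -0.618381 ± 1.960·0.150756 = -0.618381 ± 0.295482 = [-0.913863, -0.322899]
ρ-limits: (tanh -0.913863, tanh -0.322899) = (-0.723, -0.312)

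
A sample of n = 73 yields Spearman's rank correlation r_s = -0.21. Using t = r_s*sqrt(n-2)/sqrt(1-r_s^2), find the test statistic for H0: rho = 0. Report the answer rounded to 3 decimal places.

1 − r_s² = 1 − 0.0441 = 0.9559;  √(1−r_s²) = 0.977701
√(n−2) = √71 = 8.426150
t = r_s·√(n−2)/√(1−r_s²) = -0.21 · 8.426150 / 0.977701 = -1.810

-1.810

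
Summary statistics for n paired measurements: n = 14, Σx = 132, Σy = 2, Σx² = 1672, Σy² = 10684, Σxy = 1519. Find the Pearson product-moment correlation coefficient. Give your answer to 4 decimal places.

Numerator: nΣxy − (Σx)(Σy) = 14·1519 − (132)(2) = 21002
Denominator: √[(nΣx²−(Σx)²)(nΣy²−(Σy)²)]
  nΣx²−(Σx)² = 14·1672 − 17424 = 5984;  nΣy²−(Σy)² = 14·10684 − 4 = 149572
  √(5984·149572) = √895038848 = 29917.1999
r = 21002 / 29917.1999 = 0.7020

0.7020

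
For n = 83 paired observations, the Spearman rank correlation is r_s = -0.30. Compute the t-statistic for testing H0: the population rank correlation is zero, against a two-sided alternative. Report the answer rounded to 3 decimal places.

-2.830

t = r_s·√(n−2) / √(1−r_s²) with r_s = -0.30, n = 83
  = -0.30·√81 / √(1 − 0.0900)
  = -0.30·9.000000 / 0.953939
  = -2.700000 / 0.953939 = -2.830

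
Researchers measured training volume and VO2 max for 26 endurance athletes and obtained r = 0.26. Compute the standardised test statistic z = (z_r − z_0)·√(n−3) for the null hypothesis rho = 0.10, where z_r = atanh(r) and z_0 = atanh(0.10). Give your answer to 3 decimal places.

Fisher z: atanh(0.26) = 0.266108, atanh(0.10) = 0.100335
z = (z_r − z_0)·√(n−3) = (0.266108 − 0.100335)·√23 = 0.165773 · 4.795832 = 0.795

0.795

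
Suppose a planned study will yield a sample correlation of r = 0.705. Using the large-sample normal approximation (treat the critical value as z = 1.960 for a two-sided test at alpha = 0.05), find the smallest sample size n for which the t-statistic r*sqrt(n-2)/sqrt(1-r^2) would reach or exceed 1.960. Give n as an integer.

r√(n−2)/√(1−r²) ≥ 1.960  ⇔  n−2 ≥ (1.960)²·(1−r²)/r²
(1−r²)/r² = (1−0.497025)/0.497025 = 1.0120
n ≥ 2 + 3.8416·1.0120 = 2 + 3.8877 = 5.8877
⌈5.8877⌉ = 6

6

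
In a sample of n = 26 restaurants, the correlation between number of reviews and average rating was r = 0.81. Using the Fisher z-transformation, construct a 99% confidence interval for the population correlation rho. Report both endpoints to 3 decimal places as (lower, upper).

Fisher z: z_r = atanh(r) = ½·ln((1+0.81)/(1−0.81)) = 1.127029
SE(z) = 1/√(n−3) = 1/√23 = 0.208514
99% ⇒ z* = 2.576; margin = 2.576·0.208514 = 0.537132
CI on z-scale: (0.589897, 1.664161)
Back-transform: tanh(0.589897) = 0.529822, tanh(1.664161) = 0.930775

(0.530, 0.931)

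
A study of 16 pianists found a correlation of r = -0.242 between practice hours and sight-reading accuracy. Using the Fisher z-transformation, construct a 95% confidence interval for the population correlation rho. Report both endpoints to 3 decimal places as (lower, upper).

z_r = atanh(-0.242) = -0.246897;  SE = 1/√(n−3) = 1/√13 = 0.277350
z-limits: -0.246897 ± 1.960·0.277350 = -0.246897 ± 0.543606 = [-0.790503, 0.296709]
ρ-limits: (tanh -0.790503, tanh 0.296709) = (-0.659, 0.288)

(-0.659, 0.288)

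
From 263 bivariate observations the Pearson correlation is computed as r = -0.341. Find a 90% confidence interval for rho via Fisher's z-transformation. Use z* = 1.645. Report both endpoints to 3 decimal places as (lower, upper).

(-0.428, -0.248)

Fisher z: z_r = atanh(r) = ½·ln((1+(-0.341))/(1−(-0.341))) = -0.355224
SE(z) = 1/√(n−3) = 1/√260 = 0.062017
90% ⇒ z* = 1.645; margin = 1.645·0.062017 = 0.102018
CI on z-scale: (-0.457242, -0.253206)
Back-transform: tanh(-0.457242) = -0.427834, tanh(-0.253206) = -0.247930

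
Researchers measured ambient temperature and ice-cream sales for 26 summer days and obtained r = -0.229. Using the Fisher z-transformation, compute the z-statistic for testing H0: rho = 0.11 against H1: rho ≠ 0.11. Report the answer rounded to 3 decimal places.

-1.648

z_r = atanh(-0.229) = -0.233134,  z_0 = atanh(0.11) = 0.110447
SE = 1/√(n−3) = 1/√23 = 0.208514
z = (z_r − z_0)/SE = (-0.233134 − 0.110447) / 0.208514 = -0.343581 / 0.208514 = -1.648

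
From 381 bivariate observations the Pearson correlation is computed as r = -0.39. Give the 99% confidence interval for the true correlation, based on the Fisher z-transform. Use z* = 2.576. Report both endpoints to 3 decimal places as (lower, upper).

Fisher z: z_r = atanh(r) = ½·ln((1+(-0.39))/(1−(-0.39))) = -0.411800
SE(z) = 1/√(n−3) = 1/√378 = 0.051434
99% ⇒ z* = 2.576; margin = 2.576·0.051434 = 0.132494
CI on z-scale: (-0.544294, -0.279306)
Back-transform: tanh(-0.544294) = -0.496231, tanh(-0.279306) = -0.272263

(-0.496, -0.272)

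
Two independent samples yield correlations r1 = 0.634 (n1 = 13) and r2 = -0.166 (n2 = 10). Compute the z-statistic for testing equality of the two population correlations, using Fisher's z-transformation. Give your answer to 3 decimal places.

1.858

Fisher z-transforms: z1 = atanh(0.634) = 0.748076, z2 = atanh(-0.166) = -0.167550; difference d = 0.915626
Var(d) = 1/10 + 1/7 = 0.1000000 + 0.1428571 = 0.2428571
z = d/√Var(d) = 0.915626 / √0.2428571 = 0.915626 / 0.492805 = 1.858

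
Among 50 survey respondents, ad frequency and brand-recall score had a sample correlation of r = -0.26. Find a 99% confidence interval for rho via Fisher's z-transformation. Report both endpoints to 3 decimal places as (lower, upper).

(-0.566, 0.109)

z_r = atanh(-0.26) = -0.266108;  SE = 1/√(n−3) = 1/√47 = 0.145865
z-limits: -0.266108 ± 2.576·0.145865 = -0.266108 ± 0.375748 = [-0.641856, 0.109640]
ρ-limits: (tanh -0.641856, tanh 0.109640) = (-0.566, 0.109)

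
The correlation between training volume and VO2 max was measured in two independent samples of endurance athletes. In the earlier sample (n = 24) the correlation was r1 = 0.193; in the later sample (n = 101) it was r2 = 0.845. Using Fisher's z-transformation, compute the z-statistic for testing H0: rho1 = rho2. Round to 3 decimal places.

-4.337

z1 = atanh(0.193) = 0.195451,  z2 = atanh(0.845) = 1.238405
SE = √(1/(n1−3) + 1/(n2−3)) = √(1/21 + 1/98) = √(0.0476190 + 0.0102041) = √0.0578231 = 0.240464
z = (z1 − z2)/SE = (0.195451 − 1.238405) / 0.240464 = -1.042954 / 0.240464 = -4.337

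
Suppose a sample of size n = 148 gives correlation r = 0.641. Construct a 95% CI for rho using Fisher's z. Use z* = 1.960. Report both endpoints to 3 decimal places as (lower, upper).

z_r = atanh(0.641) = 0.759869;  SE = 1/√(n−3) = 1/√145 = 0.083045
z-limits: 0.759869 ± 1.960·0.083045 = 0.759869 ± 0.162768 = [0.597101, 0.922637]
ρ-limits: (tanh 0.597101, tanh 0.922637) = (0.535, 0.727)

(0.535, 0.727)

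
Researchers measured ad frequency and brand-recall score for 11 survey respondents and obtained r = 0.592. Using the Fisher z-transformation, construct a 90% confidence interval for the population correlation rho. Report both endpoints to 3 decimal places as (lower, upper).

z_r = atanh(0.592) = 0.680740;  SE = 1/√(n−3) = 1/√8 = 0.353553
z-limits: 0.680740 ± 1.645·0.353553 = 0.680740 ± 0.581595 = [0.099145, 1.262335]
ρ-limits: (tanh 0.099145, tanh 1.262335) = (0.099, 0.852)

(0.099, 0.852)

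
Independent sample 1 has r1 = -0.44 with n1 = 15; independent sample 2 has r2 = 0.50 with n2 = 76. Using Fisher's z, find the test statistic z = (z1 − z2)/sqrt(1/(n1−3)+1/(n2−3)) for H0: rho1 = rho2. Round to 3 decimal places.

-3.279

Fisher z-transforms: z1 = atanh(-0.44) = -0.472231, z2 = atanh(0.50) = 0.549306; difference d = -1.021537
Var(d) = 1/12 + 1/73 = 0.0833333 + 0.0136986 = 0.0970319
z = d/√Var(d) = -1.021537 / √0.0970319 = -1.021537 / 0.311499 = -3.279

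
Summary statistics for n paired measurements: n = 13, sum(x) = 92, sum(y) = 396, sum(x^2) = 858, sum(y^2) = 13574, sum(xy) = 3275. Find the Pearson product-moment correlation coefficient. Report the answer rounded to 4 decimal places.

S_xy = nΣxy − ΣxΣy = 13·3275 − 92·396 = 42575 − 36432 = 6143
S_xx = nΣx² − (Σx)² = 13·858 − 92² = 11154 − 8464 = 2690
S_yy = nΣy² − (Σy)² = 13·13574 − 396² = 176462 − 156816 = 19646
r = S_xy / √(S_xx·S_yy) = 6143 / √(2690·19646) = 6143 / √52847740 = 6143 / 7269.6451 = 0.8450

0.8450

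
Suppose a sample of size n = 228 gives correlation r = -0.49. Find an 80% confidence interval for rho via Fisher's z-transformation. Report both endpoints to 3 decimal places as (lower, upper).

Fisher z: z_r = atanh(r) = ½·ln((1+(-0.49))/(1−(-0.49))) = -0.536060
SE(z) = 1/√(n−3) = 1/√225 = 0.066667
80% ⇒ z* = 1.282; margin = 1.282·0.066667 = 0.085467
CI on z-scale: (-0.621527, -0.450593)
Back-transform: tanh(-0.621527) = -0.552190, tanh(-0.450593) = -0.422386

(-0.552, -0.422)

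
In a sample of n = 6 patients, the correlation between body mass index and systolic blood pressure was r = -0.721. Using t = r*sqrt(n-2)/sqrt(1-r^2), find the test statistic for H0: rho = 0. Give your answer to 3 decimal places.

t = r·√(n−2) / √(1−r²) with r = -0.721, n = 6
  = -0.721·√4 / √(1 − 0.519841)
  = -0.721·2.000000 / 0.692935
  = -1.442000 / 0.692935 = -2.081

-2.081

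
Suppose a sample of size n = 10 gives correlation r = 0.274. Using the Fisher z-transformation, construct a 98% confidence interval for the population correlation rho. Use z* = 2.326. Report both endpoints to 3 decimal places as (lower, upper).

Fisher z: z_r = atanh(r) = ½·ln((1+0.274)/(1−0.274)) = 0.281183
SE(z) = 1/√(n−3) = 1/√7 = 0.377964
98% ⇒ z* = 2.326; margin = 2.326·0.377964 = 0.879144
CI on z-scale: (-0.597961, 1.160327)
Back-transform: tanh(-0.597961) = -0.535597, tanh(1.160327) = 0.821146

(-0.536, 0.821)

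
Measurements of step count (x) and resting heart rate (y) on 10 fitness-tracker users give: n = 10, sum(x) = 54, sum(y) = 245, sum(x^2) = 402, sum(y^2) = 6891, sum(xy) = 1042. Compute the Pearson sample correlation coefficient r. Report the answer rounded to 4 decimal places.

S_xy = nΣxy − ΣxΣy = 10·1042 − 54·245 = 10420 − 13230 = -2810
S_xx = nΣx² − (Σx)² = 10·402 − 54² = 4020 − 2916 = 1104
S_yy = nΣy² − (Σy)² = 10·6891 − 245² = 68910 − 60025 = 8885
r = S_xy / √(S_xx·S_yy) = -2810 / √(1104·8885) = -2810 / √9809040 = -2810 / 3131.9387 = -0.8972

-0.8972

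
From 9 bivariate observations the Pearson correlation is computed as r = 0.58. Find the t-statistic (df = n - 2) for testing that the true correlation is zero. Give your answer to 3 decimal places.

1.884

t = r·√(n−2) / √(1−r²) with r = 0.58, n = 9
  = 0.58·√7 / √(1 − 0.3364)
  = 0.58·2.645751 / 0.814616
  = 1.534536 / 0.814616 = 1.884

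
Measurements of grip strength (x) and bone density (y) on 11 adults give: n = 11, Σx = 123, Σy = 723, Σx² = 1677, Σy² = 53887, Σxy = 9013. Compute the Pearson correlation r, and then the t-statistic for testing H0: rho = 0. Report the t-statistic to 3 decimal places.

Numerator: nΣxy − (Σx)(Σy) = 11·9013 − (123)(723) = 10214
Denominator: √[(nΣx²−(Σx)²)(nΣy²−(Σy)²)]
  nΣx²−(Σx)² = 11·1677 − 15129 = 3318;  nΣy²−(Σy)² = 11·53887 − 522729 = 70028
  √(3318·70028) = √232352904 = 15243.1265
r = 10214 / 15243.1265 = 0.6701
t = r·√(n−2)/√(1−r²) = 0.6701·√9 / √(1−0.449034) = 2.010300 / 0.742271 = 2.708

2.708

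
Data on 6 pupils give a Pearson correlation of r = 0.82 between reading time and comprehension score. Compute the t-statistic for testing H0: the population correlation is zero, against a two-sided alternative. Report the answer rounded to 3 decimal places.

1 − r² = 1 − 0.6724 = 0.3276;  √(1−r²) = 0.572364
√(n−2) = √4 = 2.000000
t = r·√(n−2)/√(1−r²) = 0.82 · 2.000000 / 0.572364 = 2.865

2.865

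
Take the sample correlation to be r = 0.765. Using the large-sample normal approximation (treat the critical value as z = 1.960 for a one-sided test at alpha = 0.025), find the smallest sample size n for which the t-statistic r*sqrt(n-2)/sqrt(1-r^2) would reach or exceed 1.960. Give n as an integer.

5

Need r·√(n−2)/√(1−r²) ≥ 1.960
√(n−2) ≥ 1.960·√(1−0.585225) / 0.765 = 1.960·0.644030 / 0.765 = 1.6501
n−2 ≥ 2.7228  ⇒  n ≥ 4.7228
Smallest integer n = 5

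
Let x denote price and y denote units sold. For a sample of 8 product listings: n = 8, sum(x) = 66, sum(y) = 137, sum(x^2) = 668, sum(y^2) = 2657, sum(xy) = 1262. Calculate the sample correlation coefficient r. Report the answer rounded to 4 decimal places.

0.6724

Numerator: nΣxy − (Σx)(Σy) = 8·1262 − (66)(137) = 1054
Denominator: √[(nΣx²−(Σx)²)(nΣy²−(Σy)²)]
  nΣx²−(Σx)² = 8·668 − 4356 = 988;  nΣy²−(Σy)² = 8·2657 − 18769 = 2487
  √(988·2487) = √2457156 = 1567.5318
r = 1054 / 1567.5318 = 0.6724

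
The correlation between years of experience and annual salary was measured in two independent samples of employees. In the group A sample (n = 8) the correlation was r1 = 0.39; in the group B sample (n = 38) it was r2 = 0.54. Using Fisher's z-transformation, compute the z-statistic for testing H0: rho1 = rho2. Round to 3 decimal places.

-0.402

Fisher z-transforms: z1 = atanh(0.39) = 0.411800, z2 = atanh(0.54) = 0.604156; difference d = -0.192356
Var(d) = 1/5 + 1/35 = 0.2000000 + 0.0285714 = 0.2285714
z = d/√Var(d) = -0.192356 / √0.2285714 = -0.192356 / 0.478091 = -0.402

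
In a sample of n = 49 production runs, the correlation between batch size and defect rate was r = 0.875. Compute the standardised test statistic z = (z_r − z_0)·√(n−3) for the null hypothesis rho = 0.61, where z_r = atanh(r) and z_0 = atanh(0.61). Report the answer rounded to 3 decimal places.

4.375

z_r = atanh(0.875) = 1.354025,  z_0 = atanh(0.61) = 0.708921
SE = 1/√(n−3) = 1/√46 = 0.147442
z = (z_r − z_0)/SE = (1.354025 − 0.708921) / 0.147442 = 0.645104 / 0.147442 = 4.375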